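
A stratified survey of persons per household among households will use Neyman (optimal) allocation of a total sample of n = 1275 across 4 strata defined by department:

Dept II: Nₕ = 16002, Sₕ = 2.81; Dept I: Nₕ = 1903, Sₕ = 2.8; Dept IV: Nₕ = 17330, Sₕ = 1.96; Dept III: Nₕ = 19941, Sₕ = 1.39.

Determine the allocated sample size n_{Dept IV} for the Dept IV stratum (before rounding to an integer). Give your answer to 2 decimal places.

Neyman allocation: nₕ = n·NₕSₕ / Σⱼ NⱼSⱼ.
Σ NⱼSⱼ = 16002·2.81 + 1903·2.8 + 17330·1.96 + 19941·1.39 = 111978.81.
n_{Dept IV} = 1275·17330·1.96 / 111978.81 = 386.75.

386.75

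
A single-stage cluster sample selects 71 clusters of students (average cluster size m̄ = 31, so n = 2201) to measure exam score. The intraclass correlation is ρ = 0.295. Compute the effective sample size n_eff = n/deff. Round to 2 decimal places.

223.45

deff = 1 + (31 − 1)·0.295 = 1 + 8.85 = 9.85.
n_eff = 2201 / 9.85 = 223.45.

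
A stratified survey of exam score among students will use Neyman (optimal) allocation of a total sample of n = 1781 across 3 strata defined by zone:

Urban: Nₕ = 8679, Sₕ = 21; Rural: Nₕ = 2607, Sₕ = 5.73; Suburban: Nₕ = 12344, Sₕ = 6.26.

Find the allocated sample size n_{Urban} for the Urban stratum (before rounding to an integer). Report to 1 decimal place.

1182.7

Neyman allocation: nₕ = n·NₕSₕ / Σⱼ NⱼSⱼ.
Σ NⱼSⱼ = 8679·21 + 2607·5.73 + 12344·6.26 = 274470.55.
n_{Urban} = 1781·8679·21 / 274470.55 = 1182.7.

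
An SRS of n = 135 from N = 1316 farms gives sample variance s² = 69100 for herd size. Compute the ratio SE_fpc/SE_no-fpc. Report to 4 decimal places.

f = n/N = 135/1316 = 0.10258359.
SE_no-fpc = √(s²/n) = 22.624143; SE_fpc = √((1−f)s²/n) = 21.432318.
Ratio = √(1−f) = 0.94732065.

0.9473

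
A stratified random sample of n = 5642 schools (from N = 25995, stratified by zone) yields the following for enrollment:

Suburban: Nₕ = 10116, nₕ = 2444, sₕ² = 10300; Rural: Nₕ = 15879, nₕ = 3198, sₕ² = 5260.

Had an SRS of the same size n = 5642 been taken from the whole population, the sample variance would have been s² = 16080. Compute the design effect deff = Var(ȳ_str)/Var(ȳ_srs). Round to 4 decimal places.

0.4366

Var(ȳ_str) = Σ Wₕ²(1−fₕ)sₕ²/nₕ with Wₕ = Nₕ/25995:
  Suburban: (10116/25995)²·(1−2444/10116)·10300/2444 = 0.48403169
  Rural: (15879/25995)²·(1−3198/15879)·5260/3198 = 0.49012211
  → Var(ȳ_str) = 0.9741538.
Var(ȳ_srs) = (1 − 5642/25995)·16080/5642 = 2.2314727.
deff = 0.9741538 / 2.2314727 = 0.4366.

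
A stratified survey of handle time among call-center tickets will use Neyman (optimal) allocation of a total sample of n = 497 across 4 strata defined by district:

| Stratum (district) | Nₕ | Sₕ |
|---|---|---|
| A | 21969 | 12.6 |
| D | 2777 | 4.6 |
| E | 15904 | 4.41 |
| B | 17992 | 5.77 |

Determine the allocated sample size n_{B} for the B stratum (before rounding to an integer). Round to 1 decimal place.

111.3

Neyman allocation: nₕ = n·NₕSₕ / Σⱼ NⱼSⱼ.
Σ NⱼSⱼ = 21969·12.6 + 2777·4.6 + 15904·4.41 + 17992·5.77 = 463534.08.
n_{B} = 497·17992·5.77 / 463534.08 = 111.3.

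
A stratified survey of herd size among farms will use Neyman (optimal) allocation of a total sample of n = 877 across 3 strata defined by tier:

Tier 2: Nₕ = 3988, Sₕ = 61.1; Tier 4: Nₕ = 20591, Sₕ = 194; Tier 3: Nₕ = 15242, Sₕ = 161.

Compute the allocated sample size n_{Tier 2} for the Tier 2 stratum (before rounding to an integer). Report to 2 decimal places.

Neyman allocation: nₕ = n·NₕSₕ / Σⱼ NⱼSⱼ.
Σ NⱼSⱼ = 3988·61.1 + 20591·194 + 15242·161 = 6.6922828 × 10^6.
n_{Tier 2} = 877·3988·61.1 / (6.6922828 × 10^6) = 31.93.

31.93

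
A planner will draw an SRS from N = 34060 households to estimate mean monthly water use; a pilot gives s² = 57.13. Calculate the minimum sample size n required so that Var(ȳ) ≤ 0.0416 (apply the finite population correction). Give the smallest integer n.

Without fpc, n₀ = s²/D = 57.13/0.0416 = 1373.3173.
With fpc, (1 − n/N)·s²/n ≤ D requires n ≥ n₀/(1 + n₀/N) = 1373.3173/(1 + 1373.3173/34060) = 1320.0905.
Rounding up, n = 1321.

1321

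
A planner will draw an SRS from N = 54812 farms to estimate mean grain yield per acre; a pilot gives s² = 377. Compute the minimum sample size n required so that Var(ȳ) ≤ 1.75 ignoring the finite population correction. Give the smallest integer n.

Without fpc, n₀ = s²/D = 377/1.75 = 215.4286.
Rounding up, n = 216.

216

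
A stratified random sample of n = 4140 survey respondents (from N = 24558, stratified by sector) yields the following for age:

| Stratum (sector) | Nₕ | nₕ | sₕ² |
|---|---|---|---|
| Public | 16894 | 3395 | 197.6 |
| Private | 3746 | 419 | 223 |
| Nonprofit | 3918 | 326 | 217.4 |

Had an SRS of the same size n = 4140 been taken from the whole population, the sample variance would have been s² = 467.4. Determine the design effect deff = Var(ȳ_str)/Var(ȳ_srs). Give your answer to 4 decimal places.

Var(ȳ_str) = Σ Wₕ²(1−fₕ)sₕ²/nₕ with Wₕ = Nₕ/24558:
  Public: (16894/24558)²·(1−3395/16894)·197.6/3395 = 0.022008744
  Private: (3746/24558)²·(1−419/3746)·223/419 = 0.010998297
  Nonprofit: (3918/24558)²·(1−326/3918)·217.4/326 = 0.015561688
  → Var(ȳ_str) = 0.048568729.
Var(ȳ_srs) = (1 − 4140/24558)·467.4/4140 = 0.093866056.
deff = 0.048568729 / 0.093866056 = 0.5174.

0.5174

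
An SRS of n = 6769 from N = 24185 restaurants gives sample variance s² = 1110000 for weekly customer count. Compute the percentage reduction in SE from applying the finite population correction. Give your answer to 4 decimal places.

f = n/N = 6769/24185 = 0.27988423.
SE_no-fpc = √(s²/n) = 12.805579; SE_fpc = √((1−f)s²/n) = 10.866768.
Ratio = √(1−f) = 0.84859636. Reduction = 100·(1 − 0.84859636) = 15.1404%.

15.1404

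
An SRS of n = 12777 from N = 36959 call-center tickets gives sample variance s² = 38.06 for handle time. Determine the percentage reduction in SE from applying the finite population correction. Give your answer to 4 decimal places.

19.1116

f = n/N = 12777/36959 = 0.34570741.
SE_no-fpc = √(s²/n) = 0.054578293; SE_fpc = √((1−f)s²/n) = 0.044147483.
Ratio = √(1−f) = 0.80888355. Reduction = 100·(1 − 0.80888355) = 19.1116%.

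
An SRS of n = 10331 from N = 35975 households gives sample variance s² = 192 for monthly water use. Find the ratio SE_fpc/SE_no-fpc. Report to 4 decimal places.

0.8443

f = n/N = 10331/35975 = 0.28717165.
SE_no-fpc = √(s²/n) = 0.13632623; SE_fpc = √((1−f)s²/n) = 0.1150991.
Ratio = √(1−f) = 0.84429163.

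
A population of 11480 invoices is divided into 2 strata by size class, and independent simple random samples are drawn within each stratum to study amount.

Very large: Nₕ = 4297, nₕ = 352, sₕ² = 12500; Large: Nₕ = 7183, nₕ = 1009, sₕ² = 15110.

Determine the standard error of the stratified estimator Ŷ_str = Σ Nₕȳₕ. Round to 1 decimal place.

35582.2

Var(Ŷ_str) = Σₕ Nₕ²(1 − fₕ)sₕ²/nₕ.
Very large: 4297²·(1 − 352/4297)·12500/352 = 6.0197674 × 10^8.
Large: 7183²·(1 − 1009/7183)·15110/1009 = 6.6411882 × 10^8.
Sum = 1.2660956 × 10^9.
SE = √(1.2660956 × 10^9) = 35582.2.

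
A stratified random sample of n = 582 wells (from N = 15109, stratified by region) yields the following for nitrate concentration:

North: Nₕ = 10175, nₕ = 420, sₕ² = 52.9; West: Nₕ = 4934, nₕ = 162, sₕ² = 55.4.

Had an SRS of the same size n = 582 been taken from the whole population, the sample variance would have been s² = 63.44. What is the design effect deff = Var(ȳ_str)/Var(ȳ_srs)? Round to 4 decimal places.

Var(ȳ_str) = Σ Wₕ²(1−fₕ)sₕ²/nₕ with Wₕ = Nₕ/15109:
  North: (10175/15109)²·(1−420/10175)·52.9/420 = 0.054764185
  West: (4934/15109)²·(1−162/4934)·55.4/162 = 0.035271415
  → Var(ȳ_str) = 0.0900356.
Var(ȳ_srs) = (1 − 582/15109)·63.44/582 = 0.10480461.
deff = 0.0900356 / 0.10480461 = 0.8591.

0.8591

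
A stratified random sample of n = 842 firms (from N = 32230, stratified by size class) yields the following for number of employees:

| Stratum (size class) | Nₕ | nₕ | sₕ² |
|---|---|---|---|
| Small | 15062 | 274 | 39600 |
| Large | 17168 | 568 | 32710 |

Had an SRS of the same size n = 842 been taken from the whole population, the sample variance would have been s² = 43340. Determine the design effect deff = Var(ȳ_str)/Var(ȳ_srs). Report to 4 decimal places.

0.9334

Var(ȳ_str) = Σ Wₕ²(1−fₕ)sₕ²/nₕ with Wₕ = Nₕ/32230:
  Small: (15062/32230)²·(1−274/15062)·39600/274 = 30.989609
  Large: (17168/32230)²·(1−568/17168)·32710/568 = 15.799356
  → Var(ȳ_str) = 46.788965.
Var(ȳ_srs) = (1 − 842/32230)·43340/842 = 50.127974.
deff = 46.788965 / 50.127974 = 0.9334.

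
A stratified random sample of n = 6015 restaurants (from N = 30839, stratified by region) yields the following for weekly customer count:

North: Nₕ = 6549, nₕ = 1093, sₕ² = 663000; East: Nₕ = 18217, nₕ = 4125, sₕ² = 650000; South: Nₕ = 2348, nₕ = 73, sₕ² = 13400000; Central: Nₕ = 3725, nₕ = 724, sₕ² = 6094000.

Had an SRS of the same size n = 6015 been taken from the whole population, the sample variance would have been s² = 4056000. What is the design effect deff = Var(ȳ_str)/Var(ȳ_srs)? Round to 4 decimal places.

Var(ȳ_str) = Σ Wₕ²(1−fₕ)sₕ²/nₕ with Wₕ = Nₕ/30839:
  North: (6549/30839)²·(1−1093/6549)·663000/1093 = 22.789886
  East: (18217/30839)²·(1−4125/18217)·650000/4125 = 42.534205
  South: (2348/30839)²·(1−73/2348)·13400000/73 = 1031.0052
  Central: (3725/30839)²·(1−724/3725)·6094000/724 = 98.936281
  → Var(ȳ_str) = 1195.2656.
Var(ȳ_srs) = (1 − 6015/30839)·4056000/6015 = 542.79244.
deff = 1195.2656 / 542.79244 = 2.2021.

2.2021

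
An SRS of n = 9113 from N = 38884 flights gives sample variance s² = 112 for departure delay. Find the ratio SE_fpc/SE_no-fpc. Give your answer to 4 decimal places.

0.8750

f = n/N = 9113/38884 = 0.23436375.
SE_no-fpc = √(s²/n) = 0.11086088; SE_fpc = √((1−f)s²/n) = 0.097003984.
Ratio = √(1−f) = 0.87500643.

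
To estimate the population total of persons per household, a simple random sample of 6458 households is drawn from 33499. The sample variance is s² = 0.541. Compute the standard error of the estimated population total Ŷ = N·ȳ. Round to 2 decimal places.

Var(Ŷ) = N²·Var(ȳ) = N²·(1 − n/N)·s²/n.
f = 6458/33499 = 0.19278187; Var(ȳ) = 0.80721813·0.541/6458 = 6.762233 × 10^-5.
Var(Ŷ) = 33499² · (6.762233 × 10^-5) = 75884.629.
SE(Ŷ) = √(75884.629) = 275.47.

275.47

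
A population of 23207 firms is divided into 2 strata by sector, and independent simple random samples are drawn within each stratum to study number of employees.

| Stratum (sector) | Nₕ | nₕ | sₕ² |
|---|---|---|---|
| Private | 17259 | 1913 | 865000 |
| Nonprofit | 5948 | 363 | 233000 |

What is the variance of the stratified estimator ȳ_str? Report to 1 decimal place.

262.0

Var(ȳ_str) = Σₕ Wₕ²(1 − fₕ)sₕ²/nₕ with Wₕ = Nₕ/N, N = 23207.
Private: Wₕ = 0.74369802; term = 0.74369802²·(1 − 0.11084072)·865000/1913 = 222.36885.
Nonprofit: Wₕ = 0.25630198; term = 0.25630198²·(1 − 0.06102892)·233000/363 = 39.591817.
Sum = 261.96067.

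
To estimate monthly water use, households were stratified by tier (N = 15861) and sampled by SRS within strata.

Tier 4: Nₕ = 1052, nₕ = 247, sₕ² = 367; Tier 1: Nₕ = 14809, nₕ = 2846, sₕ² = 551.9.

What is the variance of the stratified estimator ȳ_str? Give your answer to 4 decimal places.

0.1416

Var(ȳ_str) = Σₕ Wₕ²(1 − fₕ)sₕ²/nₕ with Wₕ = Nₕ/N, N = 15861.
Tier 4: Wₕ = 0.06632621; term = 0.06632621²·(1 − 0.23479087)·367/247 = 0.0050017226.
Tier 1: Wₕ = 0.93367379; term = 0.93367379²·(1 − 0.19218043)·551.9/2846 = 0.13656211.
Sum = 0.14156383.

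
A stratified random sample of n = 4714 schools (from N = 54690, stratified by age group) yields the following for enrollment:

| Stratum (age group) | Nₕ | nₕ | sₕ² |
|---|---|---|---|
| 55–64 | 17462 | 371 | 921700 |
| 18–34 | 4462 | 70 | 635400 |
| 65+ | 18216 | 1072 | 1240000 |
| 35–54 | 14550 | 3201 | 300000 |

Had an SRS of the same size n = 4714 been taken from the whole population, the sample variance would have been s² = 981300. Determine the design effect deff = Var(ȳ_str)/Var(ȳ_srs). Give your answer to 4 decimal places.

Var(ȳ_str) = Σ Wₕ²(1−fₕ)sₕ²/nₕ with Wₕ = Nₕ/54690:
  55–64: (17462/54690)²·(1−371/17462)·921700/371 = 247.8913
  18–34: (4462/54690)²·(1−70/4462)·635400/70 = 59.473736
  65+: (18216/54690)²·(1−1072/18216)·1240000/1072 = 120.77477
  35–54: (14550/54690)²·(1−3201/14550)·300000/3201 = 5.1741656
  → Var(ȳ_str) = 433.31397.
Var(ȳ_srs) = (1 − 4714/54690)·981300/4714 = 190.22421.
deff = 433.31397 / 190.22421 = 2.2779.

2.2779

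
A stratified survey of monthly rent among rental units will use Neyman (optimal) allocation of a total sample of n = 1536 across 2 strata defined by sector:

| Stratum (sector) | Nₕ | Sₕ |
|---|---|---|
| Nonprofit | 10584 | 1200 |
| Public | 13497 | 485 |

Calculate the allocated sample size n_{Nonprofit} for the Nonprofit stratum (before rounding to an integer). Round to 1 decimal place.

1013.6

Neyman allocation: nₕ = n·NₕSₕ / Σⱼ NⱼSⱼ.
Σ NⱼSⱼ = 10584·1200 + 13497·485 = 1.9246845 × 10^7.
n_{Nonprofit} = 1536·10584·1200 / (1.9246845 × 10^7) = 1013.6.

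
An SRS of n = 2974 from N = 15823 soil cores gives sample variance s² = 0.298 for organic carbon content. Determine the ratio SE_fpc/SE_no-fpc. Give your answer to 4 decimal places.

0.9011

f = n/N = 2974/15823 = 0.18795424.
SE_no-fpc = √(s²/n) = 0.010010082; SE_fpc = √((1−f)s²/n) = 0.0090204437.
Ratio = √(1−f) = 0.90113581.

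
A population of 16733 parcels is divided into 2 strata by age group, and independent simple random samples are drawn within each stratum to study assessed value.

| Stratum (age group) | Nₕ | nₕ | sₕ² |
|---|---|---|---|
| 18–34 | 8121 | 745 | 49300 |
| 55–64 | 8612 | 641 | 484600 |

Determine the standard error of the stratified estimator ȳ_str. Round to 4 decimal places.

Var(ȳ_str) = Σₕ Wₕ²(1 − fₕ)sₕ²/nₕ with Wₕ = Nₕ/N, N = 16733.
18–34: Wₕ = 0.48532839; term = 0.48532839²·(1 − 0.09173747)·49300/745 = 14.157072.
55–64: Wₕ = 0.51467161; term = 0.51467161²·(1 − 0.07443103)·484600/641 = 185.35085.
Sum = 199.50792.
SE = √(199.50792) = 14.1247.

14.1247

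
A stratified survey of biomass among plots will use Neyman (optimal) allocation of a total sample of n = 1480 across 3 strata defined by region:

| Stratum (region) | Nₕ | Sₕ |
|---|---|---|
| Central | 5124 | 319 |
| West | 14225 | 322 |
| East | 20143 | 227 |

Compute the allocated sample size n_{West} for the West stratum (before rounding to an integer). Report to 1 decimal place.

628.4

Neyman allocation: nₕ = n·NₕSₕ / Σⱼ NⱼSⱼ.
Σ NⱼSⱼ = 5124·319 + 14225·322 + 20143·227 = 1.0787467 × 10^7.
n_{West} = 1480·14225·322 / (1.0787467 × 10^7) = 628.4.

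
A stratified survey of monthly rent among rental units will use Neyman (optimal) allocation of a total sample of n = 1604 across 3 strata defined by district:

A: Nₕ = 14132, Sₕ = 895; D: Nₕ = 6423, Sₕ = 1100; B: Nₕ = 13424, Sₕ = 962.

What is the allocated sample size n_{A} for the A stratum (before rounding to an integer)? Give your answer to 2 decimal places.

621.80

Neyman allocation: nₕ = n·NₕSₕ / Σⱼ NⱼSⱼ.
Σ NⱼSⱼ = 14132·895 + 6423·1100 + 13424·962 = 3.2627328 × 10^7.
n_{A} = 1604·14132·895 / (3.2627328 × 10^7) = 621.80.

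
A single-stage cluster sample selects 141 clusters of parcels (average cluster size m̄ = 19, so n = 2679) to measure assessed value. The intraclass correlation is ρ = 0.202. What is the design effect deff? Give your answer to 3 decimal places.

4.636

deff = 1 + (19 − 1)·0.202 = 1 + 3.636 = 4.636.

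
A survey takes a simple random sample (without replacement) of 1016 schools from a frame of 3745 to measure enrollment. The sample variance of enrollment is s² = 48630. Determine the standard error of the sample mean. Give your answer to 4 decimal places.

5.9058

Under SRS without replacement, Var(ȳ) = (1 − f)·s²/n with f = n/N = 1016/3745 = 0.27129506.
Var(ȳ) = (1 − 0.27129506)·48630/1016 = 0.72870494·47.864173 = 34.878859.
SE(ȳ) = √(34.878859) = 5.9058.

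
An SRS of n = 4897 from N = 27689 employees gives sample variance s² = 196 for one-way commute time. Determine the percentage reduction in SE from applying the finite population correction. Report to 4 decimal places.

f = n/N = 4897/27689 = 0.17685724.
SE_no-fpc = √(s²/n) = 0.20006125; SE_fpc = √((1−f)s²/n) = 0.18151.
Ratio = √(1−f) = 0.90727216. Reduction = 100·(1 − 0.90727216) = 9.2728%.

9.2728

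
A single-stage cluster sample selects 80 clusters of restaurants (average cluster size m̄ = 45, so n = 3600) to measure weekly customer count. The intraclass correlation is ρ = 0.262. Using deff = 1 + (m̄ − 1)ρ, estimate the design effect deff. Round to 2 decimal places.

12.53

deff = 1 + (45 − 1)·0.262 = 1 + 11.528 = 12.528.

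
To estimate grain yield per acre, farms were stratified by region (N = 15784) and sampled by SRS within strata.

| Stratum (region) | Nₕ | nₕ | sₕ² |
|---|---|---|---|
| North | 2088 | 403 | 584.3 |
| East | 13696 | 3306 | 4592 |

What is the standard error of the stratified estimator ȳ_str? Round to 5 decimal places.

0.90213

Var(ȳ_str) = Σₕ Wₕ²(1 − fₕ)sₕ²/nₕ with Wₕ = Nₕ/N, N = 15784.
North: Wₕ = 0.13228586; term = 0.13228586²·(1 − 0.19300766)·584.3/403 = 0.02047515.
East: Wₕ = 0.86771414; term = 0.86771414²·(1 − 0.24138435)·4592/3306 = 0.79336709.
Sum = 0.81384224.
SE = √(0.81384224) = 0.90213.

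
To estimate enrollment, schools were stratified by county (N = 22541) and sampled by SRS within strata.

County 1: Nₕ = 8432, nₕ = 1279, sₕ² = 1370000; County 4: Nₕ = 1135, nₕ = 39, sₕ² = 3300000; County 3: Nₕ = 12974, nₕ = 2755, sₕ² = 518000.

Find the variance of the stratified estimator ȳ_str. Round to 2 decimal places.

383.38

Var(ȳ_str) = Σₕ Wₕ²(1 − fₕ)sₕ²/nₕ with Wₕ = Nₕ/N, N = 22541.
County 1: Wₕ = 0.37407391; term = 0.37407391²·(1 − 0.15168406)·1370000/1279 = 127.15179.
County 4: Wₕ = 0.05035269; term = 0.05035269²·(1 − 0.03436123)·3300000/39 = 207.16166.
County 3: Wₕ = 0.57557340; term = 0.57557340²·(1 − 0.21234777)·518000/2755 = 49.061869.
Sum = 383.37532.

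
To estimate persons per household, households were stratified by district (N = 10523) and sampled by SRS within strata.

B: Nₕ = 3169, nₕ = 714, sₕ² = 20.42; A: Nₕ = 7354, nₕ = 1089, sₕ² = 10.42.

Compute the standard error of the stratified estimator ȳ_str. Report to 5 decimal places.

Var(ȳ_str) = Σₕ Wₕ²(1 − fₕ)sₕ²/nₕ with Wₕ = Nₕ/N, N = 10523.
B: Wₕ = 0.30114986; term = 0.30114986²·(1 − 0.22530767)·20.42/714 = 0.0020093339.
A: Wₕ = 0.69885014; term = 0.69885014²·(1 − 0.14808268)·10.42/1089 = 0.0039811212.
Sum = 0.0059904551.
SE = √(0.0059904551) = 0.07740.

0.07740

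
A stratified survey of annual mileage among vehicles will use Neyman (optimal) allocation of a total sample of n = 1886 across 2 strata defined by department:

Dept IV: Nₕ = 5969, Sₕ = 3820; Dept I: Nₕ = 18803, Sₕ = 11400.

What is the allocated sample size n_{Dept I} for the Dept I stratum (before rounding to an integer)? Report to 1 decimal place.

1704.7

Neyman allocation: nₕ = n·NₕSₕ / Σⱼ NⱼSⱼ.
Σ NⱼSⱼ = 5969·3820 + 18803·11400 = 2.3715578 × 10^8.
n_{Dept I} = 1886·18803·11400 / (2.3715578 × 10^8) = 1704.7.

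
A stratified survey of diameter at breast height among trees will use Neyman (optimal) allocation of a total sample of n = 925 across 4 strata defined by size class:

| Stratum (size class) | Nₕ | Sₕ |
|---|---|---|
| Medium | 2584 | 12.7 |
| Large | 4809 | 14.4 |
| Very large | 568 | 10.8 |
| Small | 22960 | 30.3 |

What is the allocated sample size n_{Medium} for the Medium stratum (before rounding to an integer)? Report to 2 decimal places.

37.76

Neyman allocation: nₕ = n·NₕSₕ / Σⱼ NⱼSⱼ.
Σ NⱼSⱼ = 2584·12.7 + 4809·14.4 + 568·10.8 + 22960·30.3 = 803888.8.
n_{Medium} = 925·2584·12.7 / 803888.8 = 37.76.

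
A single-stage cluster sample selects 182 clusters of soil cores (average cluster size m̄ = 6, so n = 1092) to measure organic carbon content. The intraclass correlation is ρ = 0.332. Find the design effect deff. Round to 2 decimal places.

2.66

deff = 1 + (6 − 1)·0.332 = 1 + 1.66 = 2.66.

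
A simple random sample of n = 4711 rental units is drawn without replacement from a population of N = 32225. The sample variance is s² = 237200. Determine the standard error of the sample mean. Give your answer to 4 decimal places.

Under SRS without replacement, Var(ȳ) = (1 − f)·s²/n with f = n/N = 4711/32225 = 0.14619085.
Var(ȳ) = (1 − 0.14619085)·237200/4711 = 0.85380915·50.350244 = 42.989499.
SE(ȳ) = √(42.989499) = 6.5566.

6.5566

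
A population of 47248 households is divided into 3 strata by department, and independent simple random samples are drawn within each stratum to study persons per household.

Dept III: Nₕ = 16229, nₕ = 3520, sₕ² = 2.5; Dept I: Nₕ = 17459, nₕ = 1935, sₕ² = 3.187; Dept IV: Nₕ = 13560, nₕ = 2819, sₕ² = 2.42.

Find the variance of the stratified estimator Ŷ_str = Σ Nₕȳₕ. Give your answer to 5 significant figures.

717920

Var(Ŷ_str) = Σₕ Nₕ²(1 − fₕ)sₕ²/nₕ.
Dept III: 16229²·(1 − 3520/16229)·2.5/3520 = 146487.47.
Dept I: 17459²·(1 − 1935/17459)·3.187/1935 = 446399.9.
Dept IV: 13560²·(1 − 2819/13560)·2.42/2819 = 125033.01.
Sum = 717920.38.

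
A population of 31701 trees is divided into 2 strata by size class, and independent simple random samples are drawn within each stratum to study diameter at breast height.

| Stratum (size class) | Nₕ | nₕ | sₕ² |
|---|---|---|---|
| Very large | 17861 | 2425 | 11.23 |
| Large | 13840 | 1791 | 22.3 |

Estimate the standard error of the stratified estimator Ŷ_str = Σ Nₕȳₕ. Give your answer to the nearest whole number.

Var(Ŷ_str) = Σₕ Nₕ²(1 − fₕ)sₕ²/nₕ.
Very large: 17861²·(1 − 2425/17861)·11.23/2425 = 1.2767579 × 10^6.
Large: 13840²·(1 − 1791/13840)·22.3/1791 = 2.07633 × 10^6.
Sum = 3.3530879 × 10^6.
SE = √(3.3530879 × 10^6) = 1831.

1831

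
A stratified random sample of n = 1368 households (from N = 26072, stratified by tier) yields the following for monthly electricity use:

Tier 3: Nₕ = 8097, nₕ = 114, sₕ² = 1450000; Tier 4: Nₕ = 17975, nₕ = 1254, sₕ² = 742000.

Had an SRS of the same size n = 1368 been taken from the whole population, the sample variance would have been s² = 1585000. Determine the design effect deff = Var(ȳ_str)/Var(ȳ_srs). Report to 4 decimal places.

Var(ȳ_str) = Σ Wₕ²(1−fₕ)sₕ²/nₕ with Wₕ = Nₕ/26072:
  Tier 3: (8097/26072)²·(1−114/8097)·1450000/114 = 1209.4968
  Tier 4: (17975/26072)²·(1−1254/17975)·742000/1254 = 261.63077
  → Var(ȳ_str) = 1471.1276.
Var(ȳ_srs) = (1 − 1368/26072)·1585000/1368 = 1097.8325.
deff = 1471.1276 / 1097.8325 = 1.3400.

1.3400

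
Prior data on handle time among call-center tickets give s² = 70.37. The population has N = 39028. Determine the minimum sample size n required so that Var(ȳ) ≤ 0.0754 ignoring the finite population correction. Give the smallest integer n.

Without fpc, n₀ = s²/D = 70.37/0.0754 = 933.2891.
Rounding up, n = 934.

934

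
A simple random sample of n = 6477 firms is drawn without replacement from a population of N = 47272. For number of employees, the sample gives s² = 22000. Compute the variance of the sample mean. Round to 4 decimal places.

Under SRS without replacement, Var(ȳ) = (1 − f)·s²/n with f = n/N = 6477/47272 = 0.13701557.
Var(ȳ) = (1 − 0.13701557)·22000/6477 = 0.86298443·3.3966342 = 2.9312425.

2.9312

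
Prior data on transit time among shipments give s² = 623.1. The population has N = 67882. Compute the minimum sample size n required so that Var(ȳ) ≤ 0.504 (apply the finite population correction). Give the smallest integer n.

1215

Without fpc, n₀ = s²/D = 623.1/0.504 = 1236.3095.
With fpc, (1 − n/N)·s²/n ≤ D requires n ≥ n₀/(1 + n₀/N) = 1236.3095/(1 + 1236.3095/67882) = 1214.1958.
Rounding up, n = 1215.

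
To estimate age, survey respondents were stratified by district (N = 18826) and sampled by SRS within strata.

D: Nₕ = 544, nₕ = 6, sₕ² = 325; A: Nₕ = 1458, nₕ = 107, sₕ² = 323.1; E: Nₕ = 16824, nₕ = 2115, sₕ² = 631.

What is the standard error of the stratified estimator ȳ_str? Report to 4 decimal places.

Var(ȳ_str) = Σₕ Wₕ²(1 − fₕ)sₕ²/nₕ with Wₕ = Nₕ/N, N = 18826.
D: Wₕ = 0.02889621; term = 0.02889621²·(1 − 0.01102941)·325/6 = 0.044729823.
A: Wₕ = 0.07744609; term = 0.07744609²·(1 − 0.07338820)·323.1/107 = 0.016782241.
E: Wₕ = 0.89365771; term = 0.89365771²·(1 − 0.12571327)·631/2115 = 0.20831248.
Sum = 0.26982454.
SE = √(0.26982454) = 0.5194.

0.5194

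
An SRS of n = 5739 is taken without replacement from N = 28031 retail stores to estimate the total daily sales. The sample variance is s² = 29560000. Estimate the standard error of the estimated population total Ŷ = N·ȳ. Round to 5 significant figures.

1.7940 × 10^6

Var(Ŷ) = N²·Var(ȳ) = N²·(1 − n/N)·s²/n.
f = 5739/28031 = 0.20473761; Var(ȳ) = 0.79526239·29560000/5739 = 4096.1764.
Var(Ŷ) = 28031² · 4096.1764 = 3.2185172 × 10^12.
SE(Ŷ) = √(3.2185172 × 10^12) = 1.7940 × 10^6.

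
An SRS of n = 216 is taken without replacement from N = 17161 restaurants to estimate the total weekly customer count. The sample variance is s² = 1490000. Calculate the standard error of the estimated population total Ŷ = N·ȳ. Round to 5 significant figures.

1.4163 × 10^6

Var(Ŷ) = N²·Var(ȳ) = N²·(1 − n/N)·s²/n.
f = 216/17161 = 0.01258668; Var(ȳ) = 0.98741332·1490000/216 = 6811.3234.
Var(Ŷ) = 17161² · 6811.3234 = 2.0059342 × 10^12.
SE(Ŷ) = √(2.0059342 × 10^12) = 1.4163 × 10^6.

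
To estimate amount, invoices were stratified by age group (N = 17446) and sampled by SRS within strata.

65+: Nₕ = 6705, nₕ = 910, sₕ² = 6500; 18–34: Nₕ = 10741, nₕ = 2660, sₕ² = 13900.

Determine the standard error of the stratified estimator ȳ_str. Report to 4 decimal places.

Var(ȳ_str) = Σₕ Wₕ²(1 − fₕ)sₕ²/nₕ with Wₕ = Nₕ/N, N = 17446.
65+: Wₕ = 0.38432879; term = 0.38432879²·(1 − 0.13571961)·6500/910 = 0.911869.
18–34: Wₕ = 0.61567121; term = 0.61567121²·(1 − 0.24764919)·13900/2660 = 1.490223.
Sum = 2.402092.
SE = √(2.402092) = 1.5499.

1.5499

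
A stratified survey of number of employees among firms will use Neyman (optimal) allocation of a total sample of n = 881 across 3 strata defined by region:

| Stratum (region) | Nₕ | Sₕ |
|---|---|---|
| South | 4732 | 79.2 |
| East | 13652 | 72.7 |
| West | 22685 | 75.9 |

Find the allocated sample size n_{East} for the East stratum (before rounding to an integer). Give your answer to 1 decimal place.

Neyman allocation: nₕ = n·NₕSₕ / Σⱼ NⱼSⱼ.
Σ NⱼSⱼ = 4732·79.2 + 13652·72.7 + 22685·75.9 = 3.0890663 × 10^6.
n_{East} = 881·13652·72.7 / (3.0890663 × 10^6) = 283.1.

283.1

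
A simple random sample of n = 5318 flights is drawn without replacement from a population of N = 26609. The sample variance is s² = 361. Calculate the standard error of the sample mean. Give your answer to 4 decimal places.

0.2331

Under SRS without replacement, Var(ȳ) = (1 − f)·s²/n with f = n/N = 5318/26609 = 0.19985719.
Var(ȳ) = (1 − 0.19985719)·361/5318 = 0.80014281·0.067882663 = 0.054315824.
SE(ȳ) = √(0.054315824) = 0.2331.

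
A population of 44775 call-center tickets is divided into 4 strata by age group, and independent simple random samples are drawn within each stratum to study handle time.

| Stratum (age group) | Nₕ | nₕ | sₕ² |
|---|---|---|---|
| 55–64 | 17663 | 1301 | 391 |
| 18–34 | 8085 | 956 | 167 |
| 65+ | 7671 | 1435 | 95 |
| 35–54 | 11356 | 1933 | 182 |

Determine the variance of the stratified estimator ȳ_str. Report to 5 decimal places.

0.05495

Var(ȳ_str) = Σₕ Wₕ²(1 − fₕ)sₕ²/nₕ with Wₕ = Nₕ/N, N = 44775.
55–64: Wₕ = 0.39448353; term = 0.39448353²·(1 − 0.07365680)·391/1301 = 0.043324058.
18–34: Wₕ = 0.18056951; term = 0.18056951²·(1 − 0.11824366)·167/956 = 0.0050222234.
65+: Wₕ = 0.17132328; term = 0.17132328²·(1 − 0.18706818)·95/1435 = 0.0015796418.
35–54: Wₕ = 0.25362367; term = 0.25362367²·(1 − 0.17021839)·182/1933 = 0.0050255422.
Sum = 0.054951465.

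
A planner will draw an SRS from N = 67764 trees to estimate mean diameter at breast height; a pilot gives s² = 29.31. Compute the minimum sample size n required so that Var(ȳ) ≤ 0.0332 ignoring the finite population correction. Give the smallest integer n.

Without fpc, n₀ = s²/D = 29.31/0.0332 = 882.8313.
Rounding up, n = 883.

883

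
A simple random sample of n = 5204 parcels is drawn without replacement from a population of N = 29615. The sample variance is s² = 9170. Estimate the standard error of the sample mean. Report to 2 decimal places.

Under SRS without replacement, Var(ȳ) = (1 − f)·s²/n with f = n/N = 5204/29615 = 0.17572176.
Var(ȳ) = (1 − 0.17572176)·9170/5204 = 0.82427824·1.7621061 = 1.4524657.
SE(ȳ) = √(1.4524657) = 1.21.

1.21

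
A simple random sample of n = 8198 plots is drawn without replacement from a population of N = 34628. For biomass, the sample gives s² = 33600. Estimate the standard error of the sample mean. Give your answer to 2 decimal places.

Under SRS without replacement, Var(ȳ) = (1 − f)·s²/n with f = n/N = 8198/34628 = 0.23674483.
Var(ȳ) = (1 − 0.23674483)·33600/8198 = 0.76325517·4.0985606 = 3.1282476.
SE(ȳ) = √(3.1282476) = 1.77.

1.77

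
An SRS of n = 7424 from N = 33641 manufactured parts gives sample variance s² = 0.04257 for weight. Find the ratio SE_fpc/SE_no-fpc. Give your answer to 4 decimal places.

0.8828

f = n/N = 7424/33641 = 0.22068310.
SE_no-fpc = √(s²/n) = 0.0023945993; SE_fpc = √((1−f)s²/n) = 0.0021139265.
Ratio = √(1−f) = 0.88278928.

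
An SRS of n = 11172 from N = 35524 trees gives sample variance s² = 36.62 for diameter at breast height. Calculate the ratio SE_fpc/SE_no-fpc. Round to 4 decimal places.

f = n/N = 11172/35524 = 0.31449161.
SE_no-fpc = √(s²/n) = 0.057252401; SE_fpc = √((1−f)s²/n) = 0.047402374.
Ratio = √(1−f) = 0.82795434.

0.8280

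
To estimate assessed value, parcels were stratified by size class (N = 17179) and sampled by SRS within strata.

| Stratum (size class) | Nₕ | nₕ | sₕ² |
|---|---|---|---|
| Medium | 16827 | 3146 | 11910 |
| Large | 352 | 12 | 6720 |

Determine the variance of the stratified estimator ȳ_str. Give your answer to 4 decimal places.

3.1802

Var(ȳ_str) = Σₕ Wₕ²(1 − fₕ)sₕ²/nₕ with Wₕ = Nₕ/N, N = 17179.
Medium: Wₕ = 0.97950987; term = 0.97950987²·(1 − 0.18696143)·11910/3146 = 2.9531249.
Large: Wₕ = 0.02049013; term = 0.02049013²·(1 − 0.03409091)·6720/12 = 0.22709828.
Sum = 3.1802232.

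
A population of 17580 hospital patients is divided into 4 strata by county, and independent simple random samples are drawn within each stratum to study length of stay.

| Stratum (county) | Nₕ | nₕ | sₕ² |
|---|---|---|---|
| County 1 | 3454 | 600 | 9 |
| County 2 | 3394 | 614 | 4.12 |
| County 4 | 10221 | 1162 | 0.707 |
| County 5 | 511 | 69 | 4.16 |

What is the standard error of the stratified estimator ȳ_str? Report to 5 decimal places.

Var(ȳ_str) = Σₕ Wₕ²(1 − fₕ)sₕ²/nₕ with Wₕ = Nₕ/N, N = 17580.
County 1: Wₕ = 0.19647327; term = 0.19647327²·(1 − 0.17371164)·9/600 = 4.7844258 × 10^-4.
County 2: Wₕ = 0.19306030; term = 0.19306030²·(1 − 0.18090748)·4.12/614 = 2.0485555 × 10^-4.
County 4: Wₕ = 0.58139932; term = 0.58139932²·(1 − 0.11368751)·0.707/1162 = 1.8228427 × 10^-4.
County 5: Wₕ = 0.02906712; term = 0.02906712²·(1 − 0.13502935)·4.16/69 = 4.4060525 × 10^-5.
Sum = 9.0964293 × 10^-4.
SE = √(9.0964293 × 10^-4) = 0.03016.

0.03016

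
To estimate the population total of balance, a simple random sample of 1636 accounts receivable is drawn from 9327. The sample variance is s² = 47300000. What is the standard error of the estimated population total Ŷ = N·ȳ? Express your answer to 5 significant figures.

1.4401 × 10^6

Var(Ŷ) = N²·Var(ȳ) = N²·(1 − n/N)·s²/n.
f = 1636/9327 = 0.17540474; Var(ȳ) = 0.82459526·47300000/1636 = 23840.682.
Var(Ŷ) = 9327² · 23840.682 = 2.0739708 × 10^12.
SE(Ŷ) = √(2.0739708 × 10^12) = 1.4401 × 10^6.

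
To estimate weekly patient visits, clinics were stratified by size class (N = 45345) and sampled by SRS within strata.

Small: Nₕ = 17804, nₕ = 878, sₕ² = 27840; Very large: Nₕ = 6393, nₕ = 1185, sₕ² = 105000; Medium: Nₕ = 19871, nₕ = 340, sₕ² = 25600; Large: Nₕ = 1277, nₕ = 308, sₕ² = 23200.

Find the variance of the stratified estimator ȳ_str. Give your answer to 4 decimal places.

Var(ȳ_str) = Σₕ Wₕ²(1 − fₕ)sₕ²/nₕ with Wₕ = Nₕ/N, N = 45345.
Small: Wₕ = 0.39263425; term = 0.39263425²·(1 − 0.04931476)·27840/878 = 4.6471621.
Very large: Wₕ = 0.14098578; term = 0.14098578²·(1 − 0.18535899)·105000/1185 = 1.4347883.
Medium: Wₕ = 0.43821811; term = 0.43821811²·(1 − 0.01711036)·25600/340 = 14.211713.
Large: Wₕ = 0.02816187; term = 0.02816187²·(1 − 0.24119029)·23200/308 = 0.045330774.
Sum = 20.338994.

20.3390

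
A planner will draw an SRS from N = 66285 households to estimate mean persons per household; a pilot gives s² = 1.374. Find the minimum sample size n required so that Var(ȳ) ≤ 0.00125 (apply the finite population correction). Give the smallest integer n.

Without fpc, n₀ = s²/D = 1.374/0.00125 = 1099.2000.
With fpc, (1 − n/N)·s²/n ≤ D requires n ≥ n₀/(1 + n₀/N) = 1099.2000/(1 + 1099.2000/66285) = 1081.2694.
Rounding up, n = 1082.

1082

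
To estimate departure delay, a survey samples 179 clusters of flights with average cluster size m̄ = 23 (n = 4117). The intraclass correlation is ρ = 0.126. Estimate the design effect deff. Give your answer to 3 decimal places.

deff = 1 + (23 − 1)·0.126 = 1 + 2.772 = 3.772.

3.772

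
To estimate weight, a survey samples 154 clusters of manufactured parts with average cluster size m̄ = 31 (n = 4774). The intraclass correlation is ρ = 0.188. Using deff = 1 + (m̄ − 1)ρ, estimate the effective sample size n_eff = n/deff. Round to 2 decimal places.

718.98

deff = 1 + (31 − 1)·0.188 = 1 + 5.64 = 6.64.
n_eff = 4774 / 6.64 = 718.98.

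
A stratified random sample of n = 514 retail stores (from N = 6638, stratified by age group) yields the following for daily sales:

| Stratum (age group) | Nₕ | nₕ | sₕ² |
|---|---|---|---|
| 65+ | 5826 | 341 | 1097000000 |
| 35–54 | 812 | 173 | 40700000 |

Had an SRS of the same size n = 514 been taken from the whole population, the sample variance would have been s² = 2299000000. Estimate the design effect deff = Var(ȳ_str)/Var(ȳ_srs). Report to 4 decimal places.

0.5661

Var(ȳ_str) = Σ Wₕ²(1−fₕ)sₕ²/nₕ with Wₕ = Nₕ/6638:
  65+: (5826/6638)²·(1−341/5826)·1097000000/341 = 2.3330544 × 10^6
  35–54: (812/6638)²·(1−173/812)·40700000/173 = 2770.3248
  → Var(ȳ_str) = 2.3358247 × 10^6.
Var(ȳ_srs) = (1 − 514/6638)·2299000000/514 = 4.1264234 × 10^6.
deff = (2.3358247 × 10^6) / (4.1264234 × 10^6) = 0.5661.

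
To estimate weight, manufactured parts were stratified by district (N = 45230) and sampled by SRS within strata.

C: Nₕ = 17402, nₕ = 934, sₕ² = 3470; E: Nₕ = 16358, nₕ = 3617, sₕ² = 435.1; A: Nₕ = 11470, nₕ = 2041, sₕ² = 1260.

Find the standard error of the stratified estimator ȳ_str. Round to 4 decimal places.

Var(ȳ_str) = Σₕ Wₕ²(1 − fₕ)sₕ²/nₕ with Wₕ = Nₕ/N, N = 45230.
C: Wₕ = 0.38474464; term = 0.38474464²·(1 − 0.05367199)·3470/934 = 0.52043854.
E: Wₕ = 0.36166261; term = 0.36166261²·(1 − 0.22111505)·435.1/3617 = 0.01225522.
A: Wₕ = 0.25359275; term = 0.25359275²·(1 − 0.17794246)·1260/2041 = 0.032636488.
Sum = 0.56533025.
SE = √(0.56533025) = 0.7519.

0.7519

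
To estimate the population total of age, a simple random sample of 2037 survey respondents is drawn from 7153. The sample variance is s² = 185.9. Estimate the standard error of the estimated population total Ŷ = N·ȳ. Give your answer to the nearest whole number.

Var(Ŷ) = N²·Var(ȳ) = N²·(1 − n/N)·s²/n.
f = 2037/7153 = 0.28477562; Var(ȳ) = 0.71522438·185.9/2037 = 0.065272564.
Var(Ŷ) = 7153² · 0.065272564 = 3.3396974 × 10^6.
SE(Ŷ) = √(3.3396974 × 10^6) = 1827.

1827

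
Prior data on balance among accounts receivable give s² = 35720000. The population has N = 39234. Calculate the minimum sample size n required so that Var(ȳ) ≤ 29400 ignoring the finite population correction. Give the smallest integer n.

1215

Without fpc, n₀ = s²/D = 35720000/29400 = 1214.9660.
Rounding up, n = 1215.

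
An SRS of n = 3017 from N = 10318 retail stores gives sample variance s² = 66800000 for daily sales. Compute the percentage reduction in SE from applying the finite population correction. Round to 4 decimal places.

f = n/N = 3017/10318 = 0.29240163.
SE_no-fpc = √(s²/n) = 148.79919; SE_fpc = √((1−f)s²/n) = 125.16819.
Ratio = √(1−f) = 0.84118867. Reduction = 100·(1 − 0.84118867) = 15.8811%.

15.8811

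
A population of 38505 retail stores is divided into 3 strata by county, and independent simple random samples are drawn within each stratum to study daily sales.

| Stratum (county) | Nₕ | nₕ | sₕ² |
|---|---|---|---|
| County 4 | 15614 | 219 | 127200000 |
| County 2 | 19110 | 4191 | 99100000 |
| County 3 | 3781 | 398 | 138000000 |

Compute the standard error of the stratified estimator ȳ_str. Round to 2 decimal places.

318.91

Var(ȳ_str) = Σₕ Wₕ²(1 − fₕ)sₕ²/nₕ with Wₕ = Nₕ/N, N = 38505.
County 4: Wₕ = 0.40550578; term = 0.40550578²·(1 − 0.01402587)·127200000/219 = 94167.84.
County 2: Wₕ = 0.49629918; term = 0.49629918²·(1 − 0.21930926)·99100000/4191 = 4546.9705.
County 3: Wₕ = 0.09819504; term = 0.09819504²·(1 − 0.10526316)·138000000/398 = 2991.3721.
Sum = 101706.18.
SE = √(101706.18) = 318.91.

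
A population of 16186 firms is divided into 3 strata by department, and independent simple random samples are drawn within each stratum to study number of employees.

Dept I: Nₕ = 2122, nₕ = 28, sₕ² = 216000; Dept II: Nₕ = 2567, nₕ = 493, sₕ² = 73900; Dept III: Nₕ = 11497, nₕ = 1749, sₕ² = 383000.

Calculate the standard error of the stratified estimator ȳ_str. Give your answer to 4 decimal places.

Var(ȳ_str) = Σₕ Wₕ²(1 − fₕ)sₕ²/nₕ with Wₕ = Nₕ/N, N = 16186.
Dept I: Wₕ = 0.13110095; term = 0.13110095²·(1 − 0.01319510)·216000/28 = 130.83945.
Dept II: Wₕ = 0.15859385; term = 0.15859385²·(1 − 0.19205298)·73900/493 = 3.0461625.
Dept III: Wₕ = 0.71030520; term = 0.71030520²·(1 − 0.15212664)·383000/1749 = 93.676346.
Sum = 227.56196.
SE = √(227.56196) = 15.0852.

15.0852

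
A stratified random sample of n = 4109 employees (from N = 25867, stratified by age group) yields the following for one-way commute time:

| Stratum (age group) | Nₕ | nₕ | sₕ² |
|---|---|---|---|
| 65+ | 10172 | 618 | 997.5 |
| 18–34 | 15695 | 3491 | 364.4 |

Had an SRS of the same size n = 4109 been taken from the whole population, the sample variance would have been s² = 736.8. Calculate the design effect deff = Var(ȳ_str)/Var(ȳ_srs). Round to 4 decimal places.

Var(ȳ_str) = Σ Wₕ²(1−fₕ)sₕ²/nₕ with Wₕ = Nₕ/25867:
  65+: (10172/25867)²·(1−618/10172)·997.5/618 = 0.23443578
  18–34: (15695/25867)²·(1−3491/15695)·364.4/3491 = 0.029881329
  → Var(ȳ_str) = 0.26431711.
Var(ȳ_srs) = (1 − 4109/25867)·736.8/4109 = 0.15082953.
deff = 0.26431711 / 0.15082953 = 1.7524.

1.7524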